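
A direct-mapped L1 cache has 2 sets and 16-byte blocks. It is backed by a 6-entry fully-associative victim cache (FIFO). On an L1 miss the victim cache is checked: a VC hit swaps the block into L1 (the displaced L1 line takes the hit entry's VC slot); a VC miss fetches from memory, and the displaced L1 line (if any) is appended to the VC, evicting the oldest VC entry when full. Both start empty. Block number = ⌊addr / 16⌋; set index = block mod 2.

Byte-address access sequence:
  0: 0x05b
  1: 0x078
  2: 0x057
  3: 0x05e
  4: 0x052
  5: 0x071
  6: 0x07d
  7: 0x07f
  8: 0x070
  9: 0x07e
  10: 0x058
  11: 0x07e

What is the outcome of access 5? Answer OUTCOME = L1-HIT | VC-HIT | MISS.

#0 0x5b→b5/s1 MISS; vc=[]
#1 0x78→b7/s1 MISS; vc=[5]
#2 0x57→b5/s1 VC-HIT; vc=[7]
#3 0x5e→b5/s1 L1-HIT; vc=[7]
#4 0x52→b5/s1 L1-HIT; vc=[7]
#5 0x71→b7/s1 VC-HIT; vc=[5]
#6 0x7d→b7/s1 L1-HIT; vc=[5]
#7 0x7f→b7/s1 L1-HIT; vc=[5]
#8 0x70→b7/s1 L1-HIT; vc=[5]
#9 0x7e→b7/s1 L1-HIT; vc=[5]
#10 0x58→b5/s1 VC-HIT; vc=[7]
#11 0x7e→b7/s1 VC-HIT; vc=[5]

OUTCOME = VC-HIT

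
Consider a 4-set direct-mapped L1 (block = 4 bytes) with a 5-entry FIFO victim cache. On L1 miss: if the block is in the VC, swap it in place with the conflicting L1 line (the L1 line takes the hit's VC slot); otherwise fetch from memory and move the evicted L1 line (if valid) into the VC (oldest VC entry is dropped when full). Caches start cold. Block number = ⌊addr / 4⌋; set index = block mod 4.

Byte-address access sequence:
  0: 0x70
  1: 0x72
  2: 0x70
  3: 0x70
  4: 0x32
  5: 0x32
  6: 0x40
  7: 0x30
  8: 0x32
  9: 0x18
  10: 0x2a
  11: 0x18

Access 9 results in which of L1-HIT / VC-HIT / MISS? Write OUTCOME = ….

OUTCOME = MISS

0: 0x70 (blk 28, set 0) → MISS  vc=[]
1: 0x72 (blk 28, set 0) → L1-HIT  vc=[]
2: 0x70 (blk 28, set 0) → L1-HIT  vc=[]
3: 0x70 (blk 28, set 0) → L1-HIT  vc=[]
4: 0x32 (blk 12, set 0) → MISS  vc=[28]
5: 0x32 (blk 12, set 0) → L1-HIT  vc=[28]
6: 0x40 (blk 16, set 0) → MISS  vc=[28, 12]
7: 0x30 (blk 12, set 0) → VC-HIT  vc=[28, 16]
8: 0x32 (blk 12, set 0) → L1-HIT  vc=[28, 16]
9: 0x18 (blk 6, set 2) → MISS  vc=[28, 16]
10: 0x2a (blk 10, set 2) → MISS  vc=[28, 16, 6]
11: 0x18 (blk 6, set 2) → VC-HIT  vc=[28, 16, 10]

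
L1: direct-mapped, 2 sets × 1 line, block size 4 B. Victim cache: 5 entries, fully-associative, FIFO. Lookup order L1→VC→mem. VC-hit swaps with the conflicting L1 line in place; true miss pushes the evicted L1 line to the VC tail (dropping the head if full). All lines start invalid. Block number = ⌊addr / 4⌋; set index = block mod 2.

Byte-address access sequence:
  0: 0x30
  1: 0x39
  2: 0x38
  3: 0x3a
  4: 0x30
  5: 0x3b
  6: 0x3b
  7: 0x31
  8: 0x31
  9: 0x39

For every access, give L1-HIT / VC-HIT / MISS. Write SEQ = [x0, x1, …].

#0 0x30→b12/s0 MISS; vc=[]
#1 0x39→b14/s0 MISS; vc=[12]
#2 0x38→b14/s0 L1-HIT; vc=[12]
#3 0x3a→b14/s0 L1-HIT; vc=[12]
#4 0x30→b12/s0 VC-HIT; vc=[14]
#5 0x3b→b14/s0 VC-HIT; vc=[12]
#6 0x3b→b14/s0 L1-HIT; vc=[12]
#7 0x31→b12/s0 VC-HIT; vc=[14]
#8 0x31→b12/s0 L1-HIT; vc=[14]
#9 0x39→b14/s0 VC-HIT; vc=[12]

SEQ = [MISS, MISS, L1-HIT, L1-HIT, VC-HIT, VC-HIT, L1-HIT, VC-HIT, L1-HIT, VC-HIT]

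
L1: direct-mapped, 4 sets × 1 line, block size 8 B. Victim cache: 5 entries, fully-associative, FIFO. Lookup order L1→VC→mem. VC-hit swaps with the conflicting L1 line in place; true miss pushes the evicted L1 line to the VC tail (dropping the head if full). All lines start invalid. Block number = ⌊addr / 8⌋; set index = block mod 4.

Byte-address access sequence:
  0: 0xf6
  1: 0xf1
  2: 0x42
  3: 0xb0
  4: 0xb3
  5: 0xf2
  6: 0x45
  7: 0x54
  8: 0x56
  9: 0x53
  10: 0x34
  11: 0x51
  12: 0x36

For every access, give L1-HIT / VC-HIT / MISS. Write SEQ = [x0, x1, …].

0: 0xf6 (blk 30, set 2) → MISS  vc=[]
1: 0xf1 (blk 30, set 2) → L1-HIT  vc=[]
2: 0x42 (blk 8, set 0) → MISS  vc=[]
3: 0xb0 (blk 22, set 2) → MISS  vc=[30]
4: 0xb3 (blk 22, set 2) → L1-HIT  vc=[30]
5: 0xf2 (blk 30, set 2) → VC-HIT  vc=[22]
6: 0x45 (blk 8, set 0) → L1-HIT  vc=[22]
7: 0x54 (blk 10, set 2) → MISS  vc=[22, 30]
8: 0x56 (blk 10, set 2) → L1-HIT  vc=[22, 30]
9: 0x53 (blk 10, set 2) → L1-HIT  vc=[22, 30]
10: 0x34 (blk 6, set 2) → MISS  vc=[22, 30, 10]
11: 0x51 (blk 10, set 2) → VC-HIT  vc=[22, 30, 6]
12: 0x36 (blk 6, set 2) → VC-HIT  vc=[22, 30, 10]

SEQ = [MISS, L1-HIT, MISS, MISS, L1-HIT, VC-HIT, L1-HIT, MISS, L1-HIT, L1-HIT, MISS, VC-HIT, VC-HIT]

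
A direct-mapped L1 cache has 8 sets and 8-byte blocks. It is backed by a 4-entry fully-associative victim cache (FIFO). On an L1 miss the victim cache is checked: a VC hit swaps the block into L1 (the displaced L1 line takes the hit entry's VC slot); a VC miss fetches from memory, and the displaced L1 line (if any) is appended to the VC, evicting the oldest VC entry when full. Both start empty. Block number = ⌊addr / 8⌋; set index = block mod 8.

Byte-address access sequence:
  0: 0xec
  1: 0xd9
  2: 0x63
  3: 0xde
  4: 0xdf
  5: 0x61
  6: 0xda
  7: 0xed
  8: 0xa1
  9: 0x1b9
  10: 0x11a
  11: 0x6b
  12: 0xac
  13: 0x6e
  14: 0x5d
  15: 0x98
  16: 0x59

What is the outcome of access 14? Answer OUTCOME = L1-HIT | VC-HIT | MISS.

#0 0xec→b29/s5 MISS; vc=[]
#1 0xd9→b27/s3 MISS; vc=[]
#2 0x63→b12/s4 MISS; vc=[]
#3 0xde→b27/s3 L1-HIT; vc=[]
#4 0xdf→b27/s3 L1-HIT; vc=[]
#5 0x61→b12/s4 L1-HIT; vc=[]
#6 0xda→b27/s3 L1-HIT; vc=[]
#7 0xed→b29/s5 L1-HIT; vc=[]
#8 0xa1→b20/s4 MISS; vc=[12]
#9 0x1b9→b55/s7 MISS; vc=[12]
#10 0x11a→b35/s3 MISS; vc=[12,27]
#11 0x6b→b13/s5 MISS; vc=[12,27,29]
#12 0xac→b21/s5 MISS; vc=[12,27,29,13]
#13 0x6e→b13/s5 VC-HIT; vc=[12,27,29,21]
#14 0x5d→b11/s3 MISS; vc=[27,29,21,35]
#15 0x98→b19/s3 MISS; vc=[29,21,35,11]
#16 0x59→b11/s3 VC-HIT; vc=[29,21,35,19]

OUTCOME = MISS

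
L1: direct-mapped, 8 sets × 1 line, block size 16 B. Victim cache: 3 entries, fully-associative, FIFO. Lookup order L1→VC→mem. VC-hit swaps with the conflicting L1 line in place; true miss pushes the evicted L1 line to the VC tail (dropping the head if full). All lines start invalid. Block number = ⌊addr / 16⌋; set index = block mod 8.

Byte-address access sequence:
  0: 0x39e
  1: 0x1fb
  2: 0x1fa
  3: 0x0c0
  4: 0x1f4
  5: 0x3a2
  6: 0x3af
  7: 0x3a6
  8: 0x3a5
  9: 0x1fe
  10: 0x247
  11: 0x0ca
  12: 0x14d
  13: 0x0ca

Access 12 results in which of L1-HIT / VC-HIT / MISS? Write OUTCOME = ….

OUTCOME = MISS

#0 0x39e→b57/s1 MISS; vc=[]
#1 0x1fb→b31/s7 MISS; vc=[]
#2 0x1fa→b31/s7 L1-HIT; vc=[]
#3 0xc0→b12/s4 MISS; vc=[]
#4 0x1f4→b31/s7 L1-HIT; vc=[]
#5 0x3a2→b58/s2 MISS; vc=[]
#6 0x3af→b58/s2 L1-HIT; vc=[]
#7 0x3a6→b58/s2 L1-HIT; vc=[]
#8 0x3a5→b58/s2 L1-HIT; vc=[]
#9 0x1fe→b31/s7 L1-HIT; vc=[]
#10 0x247→b36/s4 MISS; vc=[12]
#11 0xca→b12/s4 VC-HIT; vc=[36]
#12 0x14d→b20/s4 MISS; vc=[36,12]
#13 0xca→b12/s4 VC-HIT; vc=[36,20]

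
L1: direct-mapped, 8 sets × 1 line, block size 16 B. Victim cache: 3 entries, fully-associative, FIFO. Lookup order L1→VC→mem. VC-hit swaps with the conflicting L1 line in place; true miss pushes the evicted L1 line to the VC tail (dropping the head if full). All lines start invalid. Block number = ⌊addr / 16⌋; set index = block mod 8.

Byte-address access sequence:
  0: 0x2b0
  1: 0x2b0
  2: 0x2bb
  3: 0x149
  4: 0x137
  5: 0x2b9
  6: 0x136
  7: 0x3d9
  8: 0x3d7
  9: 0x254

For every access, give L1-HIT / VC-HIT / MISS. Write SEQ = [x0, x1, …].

0: 0x2b0 (blk 43, set 3) → MISS  vc=[]
1: 0x2b0 (blk 43, set 3) → L1-HIT  vc=[]
2: 0x2bb (blk 43, set 3) → L1-HIT  vc=[]
3: 0x149 (blk 20, set 4) → MISS  vc=[]
4: 0x137 (blk 19, set 3) → MISS  vc=[43]
5: 0x2b9 (blk 43, set 3) → VC-HIT  vc=[19]
6: 0x136 (blk 19, set 3) → VC-HIT  vc=[43]
7: 0x3d9 (blk 61, set 5) → MISS  vc=[43]
8: 0x3d7 (blk 61, set 5) → L1-HIT  vc=[43]
9: 0x254 (blk 37, set 5) → MISS  vc=[43, 61]

SEQ = [MISS, L1-HIT, L1-HIT, MISS, MISS, VC-HIT, VC-HIT, MISS, L1-HIT, MISS]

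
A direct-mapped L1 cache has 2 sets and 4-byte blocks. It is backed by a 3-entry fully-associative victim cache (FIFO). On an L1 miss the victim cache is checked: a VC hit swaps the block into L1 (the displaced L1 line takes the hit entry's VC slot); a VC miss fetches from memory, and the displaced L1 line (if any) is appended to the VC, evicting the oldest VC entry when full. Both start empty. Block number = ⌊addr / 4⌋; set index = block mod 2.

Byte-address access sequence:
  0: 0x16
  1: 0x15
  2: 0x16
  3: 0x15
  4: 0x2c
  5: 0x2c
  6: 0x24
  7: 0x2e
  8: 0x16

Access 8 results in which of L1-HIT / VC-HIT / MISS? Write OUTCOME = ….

OUTCOME = VC-HIT

  [0] addr=0x16 blk=5 s=1: MISS | VC []
  [1] addr=0x15 blk=5 s=1: L1-HIT | VC []
  [2] addr=0x16 blk=5 s=1: L1-HIT | VC []
  [3] addr=0x15 blk=5 s=1: L1-HIT | VC []
  [4] addr=0x2c blk=11 s=1: MISS | VC [5]
  [5] addr=0x2c blk=11 s=1: L1-HIT | VC [5]
  [6] addr=0x24 blk=9 s=1: MISS | VC [5, 11]
  [7] addr=0x2e blk=11 s=1: VC-HIT | VC [5, 9]
  [8] addr=0x16 blk=5 s=1: VC-HIT | VC [11, 9]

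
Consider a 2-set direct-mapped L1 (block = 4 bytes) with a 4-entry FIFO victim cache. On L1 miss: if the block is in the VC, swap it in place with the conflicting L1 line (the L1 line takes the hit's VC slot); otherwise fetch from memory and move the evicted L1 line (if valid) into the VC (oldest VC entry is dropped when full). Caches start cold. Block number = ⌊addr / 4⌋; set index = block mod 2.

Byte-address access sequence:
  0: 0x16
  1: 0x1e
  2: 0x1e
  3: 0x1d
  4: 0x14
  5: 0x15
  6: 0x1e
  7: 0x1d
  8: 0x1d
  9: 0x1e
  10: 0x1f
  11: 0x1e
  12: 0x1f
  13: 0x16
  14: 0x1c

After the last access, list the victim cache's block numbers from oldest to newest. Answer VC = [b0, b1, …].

VC = [5]

0: 0x16 (blk 5, set 1) → MISS  vc=[]
1: 0x1e (blk 7, set 1) → MISS  vc=[5]
2: 0x1e (blk 7, set 1) → L1-HIT  vc=[5]
3: 0x1d (blk 7, set 1) → L1-HIT  vc=[5]
4: 0x14 (blk 5, set 1) → VC-HIT  vc=[7]
5: 0x15 (blk 5, set 1) → L1-HIT  vc=[7]
6: 0x1e (blk 7, set 1) → VC-HIT  vc=[5]
7: 0x1d (blk 7, set 1) → L1-HIT  vc=[5]
8: 0x1d (blk 7, set 1) → L1-HIT  vc=[5]
9: 0x1e (blk 7, set 1) → L1-HIT  vc=[5]
10: 0x1f (blk 7, set 1) → L1-HIT  vc=[5]
11: 0x1e (blk 7, set 1) → L1-HIT  vc=[5]
12: 0x1f (blk 7, set 1) → L1-HIT  vc=[5]
13: 0x16 (blk 5, set 1) → VC-HIT  vc=[7]
14: 0x1c (blk 7, set 1) → VC-HIT  vc=[5]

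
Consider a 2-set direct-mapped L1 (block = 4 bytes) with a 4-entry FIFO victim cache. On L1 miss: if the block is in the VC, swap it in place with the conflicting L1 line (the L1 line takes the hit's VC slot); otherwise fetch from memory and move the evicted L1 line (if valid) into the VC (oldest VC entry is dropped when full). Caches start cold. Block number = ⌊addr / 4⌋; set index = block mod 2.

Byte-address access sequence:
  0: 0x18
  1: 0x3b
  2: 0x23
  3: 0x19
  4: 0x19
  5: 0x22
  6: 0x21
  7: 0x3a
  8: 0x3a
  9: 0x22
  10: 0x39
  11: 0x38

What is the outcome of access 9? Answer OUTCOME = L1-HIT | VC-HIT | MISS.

OUTCOME = VC-HIT

0: 0x18 (blk 6, set 0) → MISS  vc=[]
1: 0x3b (blk 14, set 0) → MISS  vc=[6]
2: 0x23 (blk 8, set 0) → MISS  vc=[6, 14]
3: 0x19 (blk 6, set 0) → VC-HIT  vc=[8, 14]
4: 0x19 (blk 6, set 0) → L1-HIT  vc=[8, 14]
5: 0x22 (blk 8, set 0) → VC-HIT  vc=[6, 14]
6: 0x21 (blk 8, set 0) → L1-HIT  vc=[6, 14]
7: 0x3a (blk 14, set 0) → VC-HIT  vc=[6, 8]
8: 0x3a (blk 14, set 0) → L1-HIT  vc=[6, 8]
9: 0x22 (blk 8, set 0) → VC-HIT  vc=[6, 14]
10: 0x39 (blk 14, set 0) → VC-HIT  vc=[6, 8]
11: 0x38 (blk 14, set 0) → L1-HIT  vc=[6, 8]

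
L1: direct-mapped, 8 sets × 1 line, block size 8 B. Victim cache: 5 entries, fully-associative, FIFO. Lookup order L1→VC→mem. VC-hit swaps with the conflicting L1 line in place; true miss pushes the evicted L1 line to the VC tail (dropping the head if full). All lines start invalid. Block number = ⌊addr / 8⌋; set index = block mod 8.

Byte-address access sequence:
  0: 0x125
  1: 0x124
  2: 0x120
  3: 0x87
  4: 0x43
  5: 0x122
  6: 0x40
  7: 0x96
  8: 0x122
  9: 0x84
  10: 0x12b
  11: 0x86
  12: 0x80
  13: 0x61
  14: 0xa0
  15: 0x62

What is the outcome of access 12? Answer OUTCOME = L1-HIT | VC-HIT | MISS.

OUTCOME = L1-HIT

0: 0x125 (blk 36, set 4) → MISS  vc=[]
1: 0x124 (blk 36, set 4) → L1-HIT  vc=[]
2: 0x120 (blk 36, set 4) → L1-HIT  vc=[]
3: 0x87 (blk 16, set 0) → MISS  vc=[]
4: 0x43 (blk 8, set 0) → MISS  vc=[16]
5: 0x122 (blk 36, set 4) → L1-HIT  vc=[16]
6: 0x40 (blk 8, set 0) → L1-HIT  vc=[16]
7: 0x96 (blk 18, set 2) → MISS  vc=[16]
8: 0x122 (blk 36, set 4) → L1-HIT  vc=[16]
9: 0x84 (blk 16, set 0) → VC-HIT  vc=[8]
10: 0x12b (blk 37, set 5) → MISS  vc=[8]
11: 0x86 (blk 16, set 0) → L1-HIT  vc=[8]
12: 0x80 (blk 16, set 0) → L1-HIT  vc=[8]
13: 0x61 (blk 12, set 4) → MISS  vc=[8, 36]
14: 0xa0 (blk 20, set 4) → MISS  vc=[8, 36, 12]
15: 0x62 (blk 12, set 4) → VC-HIT  vc=[8, 36, 20]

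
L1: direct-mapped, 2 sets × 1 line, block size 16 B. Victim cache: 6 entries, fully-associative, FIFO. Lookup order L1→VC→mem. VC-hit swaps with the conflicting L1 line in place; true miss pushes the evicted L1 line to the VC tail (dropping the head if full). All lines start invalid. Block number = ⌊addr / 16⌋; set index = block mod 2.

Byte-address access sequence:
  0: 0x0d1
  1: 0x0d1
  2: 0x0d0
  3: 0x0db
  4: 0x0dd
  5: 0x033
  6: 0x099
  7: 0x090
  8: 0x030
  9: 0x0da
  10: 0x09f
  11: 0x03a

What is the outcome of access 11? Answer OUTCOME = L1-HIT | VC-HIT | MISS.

  [0] addr=0xd1 blk=13 s=1: MISS | VC []
  [1] addr=0xd1 blk=13 s=1: L1-HIT | VC []
  [2] addr=0xd0 blk=13 s=1: L1-HIT | VC []
  [3] addr=0xdb blk=13 s=1: L1-HIT | VC []
  [4] addr=0xdd blk=13 s=1: L1-HIT | VC []
  [5] addr=0x33 blk=3 s=1: MISS | VC [13]
  [6] addr=0x99 blk=9 s=1: MISS | VC [13, 3]
  [7] addr=0x90 blk=9 s=1: L1-HIT | VC [13, 3]
  [8] addr=0x30 blk=3 s=1: VC-HIT | VC [13, 9]
  [9] addr=0xda blk=13 s=1: VC-HIT | VC [3, 9]
  [10] addr=0x9f blk=9 s=1: VC-HIT | VC [3, 13]
  [11] addr=0x3a blk=3 s=1: VC-HIT | VC [9, 13]

OUTCOME = VC-HIT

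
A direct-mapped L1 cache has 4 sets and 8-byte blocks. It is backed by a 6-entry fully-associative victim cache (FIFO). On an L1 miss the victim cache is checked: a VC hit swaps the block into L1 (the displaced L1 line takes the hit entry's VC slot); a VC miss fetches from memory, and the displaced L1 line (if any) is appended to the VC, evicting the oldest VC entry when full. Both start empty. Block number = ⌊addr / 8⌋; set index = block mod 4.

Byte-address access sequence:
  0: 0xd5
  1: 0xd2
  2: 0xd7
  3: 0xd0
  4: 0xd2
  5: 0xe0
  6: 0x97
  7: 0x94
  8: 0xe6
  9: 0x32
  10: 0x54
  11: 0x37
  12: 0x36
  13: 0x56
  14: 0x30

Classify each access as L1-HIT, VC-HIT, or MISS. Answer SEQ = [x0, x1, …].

SEQ = [MISS, L1-HIT, L1-HIT, L1-HIT, L1-HIT, MISS, MISS, L1-HIT, L1-HIT, MISS, MISS, VC-HIT, L1-HIT, VC-HIT, VC-HIT]

0: 0xd5 (blk 26, set 2) → MISS  vc=[]
1: 0xd2 (blk 26, set 2) → L1-HIT  vc=[]
2: 0xd7 (blk 26, set 2) → L1-HIT  vc=[]
3: 0xd0 (blk 26, set 2) → L1-HIT  vc=[]
4: 0xd2 (blk 26, set 2) → L1-HIT  vc=[]
5: 0xe0 (blk 28, set 0) → MISS  vc=[]
6: 0x97 (blk 18, set 2) → MISS  vc=[26]
7: 0x94 (blk 18, set 2) → L1-HIT  vc=[26]
8: 0xe6 (blk 28, set 0) → L1-HIT  vc=[26]
9: 0x32 (blk 6, set 2) → MISS  vc=[26, 18]
10: 0x54 (blk 10, set 2) → MISS  vc=[26, 18, 6]
11: 0x37 (blk 6, set 2) → VC-HIT  vc=[26, 18, 10]
12: 0x36 (blk 6, set 2) → L1-HIT  vc=[26, 18, 10]
13: 0x56 (blk 10, set 2) → VC-HIT  vc=[26, 18, 6]
14: 0x30 (blk 6, set 2) → VC-HIT  vc=[26, 18, 10]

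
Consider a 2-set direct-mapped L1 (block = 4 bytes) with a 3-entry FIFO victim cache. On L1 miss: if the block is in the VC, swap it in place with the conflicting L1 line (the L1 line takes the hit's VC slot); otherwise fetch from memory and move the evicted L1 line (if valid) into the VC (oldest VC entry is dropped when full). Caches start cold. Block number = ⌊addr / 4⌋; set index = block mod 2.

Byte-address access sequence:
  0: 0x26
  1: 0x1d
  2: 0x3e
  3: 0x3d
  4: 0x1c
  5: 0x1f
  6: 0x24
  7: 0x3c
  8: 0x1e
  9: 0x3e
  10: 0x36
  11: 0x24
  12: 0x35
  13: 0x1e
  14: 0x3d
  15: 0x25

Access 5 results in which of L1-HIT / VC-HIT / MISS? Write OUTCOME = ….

#0 0x26→b9/s1 MISS; vc=[]
#1 0x1d→b7/s1 MISS; vc=[9]
#2 0x3e→b15/s1 MISS; vc=[9,7]
#3 0x3d→b15/s1 L1-HIT; vc=[9,7]
#4 0x1c→b7/s1 VC-HIT; vc=[9,15]
#5 0x1f→b7/s1 L1-HIT; vc=[9,15]
#6 0x24→b9/s1 VC-HIT; vc=[7,15]
#7 0x3c→b15/s1 VC-HIT; vc=[7,9]
#8 0x1e→b7/s1 VC-HIT; vc=[15,9]
#9 0x3e→b15/s1 VC-HIT; vc=[7,9]
#10 0x36→b13/s1 MISS; vc=[7,9,15]
#11 0x24→b9/s1 VC-HIT; vc=[7,13,15]
#12 0x35→b13/s1 VC-HIT; vc=[7,9,15]
#13 0x1e→b7/s1 VC-HIT; vc=[13,9,15]
#14 0x3d→b15/s1 VC-HIT; vc=[13,9,7]
#15 0x25→b9/s1 VC-HIT; vc=[13,15,7]

OUTCOME = L1-HIT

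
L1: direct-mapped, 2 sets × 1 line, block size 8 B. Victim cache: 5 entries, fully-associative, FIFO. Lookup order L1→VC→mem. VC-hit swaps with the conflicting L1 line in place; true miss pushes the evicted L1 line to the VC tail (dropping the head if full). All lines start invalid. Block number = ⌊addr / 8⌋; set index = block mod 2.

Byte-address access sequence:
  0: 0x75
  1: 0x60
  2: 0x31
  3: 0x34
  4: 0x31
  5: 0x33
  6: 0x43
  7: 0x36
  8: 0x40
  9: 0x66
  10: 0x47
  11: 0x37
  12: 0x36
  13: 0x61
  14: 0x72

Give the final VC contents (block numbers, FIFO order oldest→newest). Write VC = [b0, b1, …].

VC = [12, 6, 8]

#0 0x75→b14/s0 MISS; vc=[]
#1 0x60→b12/s0 MISS; vc=[14]
#2 0x31→b6/s0 MISS; vc=[14,12]
#3 0x34→b6/s0 L1-HIT; vc=[14,12]
#4 0x31→b6/s0 L1-HIT; vc=[14,12]
#5 0x33→b6/s0 L1-HIT; vc=[14,12]
#6 0x43→b8/s0 MISS; vc=[14,12,6]
#7 0x36→b6/s0 VC-HIT; vc=[14,12,8]
#8 0x40→b8/s0 VC-HIT; vc=[14,12,6]
#9 0x66→b12/s0 VC-HIT; vc=[14,8,6]
#10 0x47→b8/s0 VC-HIT; vc=[14,12,6]
#11 0x37→b6/s0 VC-HIT; vc=[14,12,8]
#12 0x36→b6/s0 L1-HIT; vc=[14,12,8]
#13 0x61→b12/s0 VC-HIT; vc=[14,6,8]
#14 0x72→b14/s0 VC-HIT; vc=[12,6,8]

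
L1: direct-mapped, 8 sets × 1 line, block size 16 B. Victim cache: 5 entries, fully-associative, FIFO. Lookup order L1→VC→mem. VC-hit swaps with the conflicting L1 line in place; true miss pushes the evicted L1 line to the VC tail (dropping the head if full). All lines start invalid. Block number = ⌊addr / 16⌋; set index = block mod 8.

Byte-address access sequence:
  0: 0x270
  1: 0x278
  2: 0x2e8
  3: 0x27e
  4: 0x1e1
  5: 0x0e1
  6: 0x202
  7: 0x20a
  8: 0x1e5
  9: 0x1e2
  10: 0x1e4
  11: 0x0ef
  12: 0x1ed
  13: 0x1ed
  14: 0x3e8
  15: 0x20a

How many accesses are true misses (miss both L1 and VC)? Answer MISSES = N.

MISSES = 6

0: 0x270 (blk 39, set 7) → MISS  vc=[]
1: 0x278 (blk 39, set 7) → L1-HIT  vc=[]
2: 0x2e8 (blk 46, set 6) → MISS  vc=[]
3: 0x27e (blk 39, set 7) → L1-HIT  vc=[]
4: 0x1e1 (blk 30, set 6) → MISS  vc=[46]
5: 0xe1 (blk 14, set 6) → MISS  vc=[46, 30]
6: 0x202 (blk 32, set 0) → MISS  vc=[46, 30]
7: 0x20a (blk 32, set 0) → L1-HIT  vc=[46, 30]
8: 0x1e5 (blk 30, set 6) → VC-HIT  vc=[46, 14]
9: 0x1e2 (blk 30, set 6) → L1-HIT  vc=[46, 14]
10: 0x1e4 (blk 30, set 6) → L1-HIT  vc=[46, 14]
11: 0xef (blk 14, set 6) → VC-HIT  vc=[46, 30]
12: 0x1ed (blk 30, set 6) → VC-HIT  vc=[46, 14]
13: 0x1ed (blk 30, set 6) → L1-HIT  vc=[46, 14]
14: 0x3e8 (blk 62, set 6) → MISS  vc=[46, 14, 30]
15: 0x20a (blk 32, set 0) → L1-HIT  vc=[46, 14, 30]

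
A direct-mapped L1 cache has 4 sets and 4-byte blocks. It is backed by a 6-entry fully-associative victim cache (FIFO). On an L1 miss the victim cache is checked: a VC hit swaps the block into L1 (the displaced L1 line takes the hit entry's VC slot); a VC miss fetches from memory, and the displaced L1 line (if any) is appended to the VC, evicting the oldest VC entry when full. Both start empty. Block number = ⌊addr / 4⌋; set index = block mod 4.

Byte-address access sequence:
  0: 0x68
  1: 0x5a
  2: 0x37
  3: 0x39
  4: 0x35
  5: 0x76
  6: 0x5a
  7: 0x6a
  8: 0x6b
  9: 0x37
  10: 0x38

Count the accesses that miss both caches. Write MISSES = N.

MISSES = 5

0: 0x68 (blk 26, set 2) → MISS  vc=[]
1: 0x5a (blk 22, set 2) → MISS  vc=[26]
2: 0x37 (blk 13, set 1) → MISS  vc=[26]
3: 0x39 (blk 14, set 2) → MISS  vc=[26, 22]
4: 0x35 (blk 13, set 1) → L1-HIT  vc=[26, 22]
5: 0x76 (blk 29, set 1) → MISS  vc=[26, 22, 13]
6: 0x5a (blk 22, set 2) → VC-HIT  vc=[26, 14, 13]
7: 0x6a (blk 26, set 2) → VC-HIT  vc=[22, 14, 13]
8: 0x6b (blk 26, set 2) → L1-HIT  vc=[22, 14, 13]
9: 0x37 (blk 13, set 1) → VC-HIT  vc=[22, 14, 29]
10: 0x38 (blk 14, set 2) → VC-HIT  vc=[22, 26, 29]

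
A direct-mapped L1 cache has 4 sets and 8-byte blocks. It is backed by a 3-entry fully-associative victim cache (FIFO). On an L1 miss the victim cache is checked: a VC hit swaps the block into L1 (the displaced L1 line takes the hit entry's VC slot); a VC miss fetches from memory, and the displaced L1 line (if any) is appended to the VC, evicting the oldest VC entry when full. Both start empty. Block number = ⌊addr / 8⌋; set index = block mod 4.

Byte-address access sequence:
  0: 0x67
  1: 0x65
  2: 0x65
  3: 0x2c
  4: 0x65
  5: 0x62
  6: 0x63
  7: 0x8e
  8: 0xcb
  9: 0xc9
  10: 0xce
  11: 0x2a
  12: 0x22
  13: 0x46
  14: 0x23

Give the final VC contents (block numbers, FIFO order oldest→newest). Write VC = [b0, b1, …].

  [0] addr=0x67 blk=12 s=0: MISS | VC []
  [1] addr=0x65 blk=12 s=0: L1-HIT | VC []
  [2] addr=0x65 blk=12 s=0: L1-HIT | VC []
  [3] addr=0x2c blk=5 s=1: MISS | VC []
  [4] addr=0x65 blk=12 s=0: L1-HIT | VC []
  [5] addr=0x62 blk=12 s=0: L1-HIT | VC []
  [6] addr=0x63 blk=12 s=0: L1-HIT | VC []
  [7] addr=0x8e blk=17 s=1: MISS | VC [5]
  [8] addr=0xcb blk=25 s=1: MISS | VC [5, 17]
  [9] addr=0xc9 blk=25 s=1: L1-HIT | VC [5, 17]
  [10] addr=0xce blk=25 s=1: L1-HIT | VC [5, 17]
  [11] addr=0x2a blk=5 s=1: VC-HIT | VC [25, 17]
  [12] addr=0x22 blk=4 s=0: MISS | VC [25, 17, 12]
  [13] addr=0x46 blk=8 s=0: MISS | VC [17, 12, 4]
  [14] addr=0x23 blk=4 s=0: VC-HIT | VC [17, 12, 8]

VC = [17, 12, 8]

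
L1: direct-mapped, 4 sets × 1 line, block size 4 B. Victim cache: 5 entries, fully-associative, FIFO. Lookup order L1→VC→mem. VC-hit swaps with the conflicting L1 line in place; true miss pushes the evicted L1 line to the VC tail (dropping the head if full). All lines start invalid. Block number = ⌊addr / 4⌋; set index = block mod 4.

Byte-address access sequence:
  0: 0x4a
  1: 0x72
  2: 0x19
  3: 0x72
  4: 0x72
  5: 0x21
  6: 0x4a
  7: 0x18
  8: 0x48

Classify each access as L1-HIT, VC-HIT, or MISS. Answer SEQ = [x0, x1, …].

#0 0x4a→b18/s2 MISS; vc=[]
#1 0x72→b28/s0 MISS; vc=[]
#2 0x19→b6/s2 MISS; vc=[18]
#3 0x72→b28/s0 L1-HIT; vc=[18]
#4 0x72→b28/s0 L1-HIT; vc=[18]
#5 0x21→b8/s0 MISS; vc=[18,28]
#6 0x4a→b18/s2 VC-HIT; vc=[6,28]
#7 0x18→b6/s2 VC-HIT; vc=[18,28]
#8 0x48→b18/s2 VC-HIT; vc=[6,28]

SEQ = [MISS, MISS, MISS, L1-HIT, L1-HIT, MISS, VC-HIT, VC-HIT, VC-HIT]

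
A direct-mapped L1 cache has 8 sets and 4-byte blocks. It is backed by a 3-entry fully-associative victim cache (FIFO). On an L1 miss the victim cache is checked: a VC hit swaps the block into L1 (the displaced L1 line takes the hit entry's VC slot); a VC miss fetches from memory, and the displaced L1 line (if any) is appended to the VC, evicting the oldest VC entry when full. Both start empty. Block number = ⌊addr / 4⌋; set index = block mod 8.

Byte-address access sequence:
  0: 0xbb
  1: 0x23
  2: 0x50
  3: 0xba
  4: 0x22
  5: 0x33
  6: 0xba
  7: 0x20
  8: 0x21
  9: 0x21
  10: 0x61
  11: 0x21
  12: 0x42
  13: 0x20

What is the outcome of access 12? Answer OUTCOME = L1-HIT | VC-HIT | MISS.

#0 0xbb→b46/s6 MISS; vc=[]
#1 0x23→b8/s0 MISS; vc=[]
#2 0x50→b20/s4 MISS; vc=[]
#3 0xba→b46/s6 L1-HIT; vc=[]
#4 0x22→b8/s0 L1-HIT; vc=[]
#5 0x33→b12/s4 MISS; vc=[20]
#6 0xba→b46/s6 L1-HIT; vc=[20]
#7 0x20→b8/s0 L1-HIT; vc=[20]
#8 0x21→b8/s0 L1-HIT; vc=[20]
#9 0x21→b8/s0 L1-HIT; vc=[20]
#10 0x61→b24/s0 MISS; vc=[20,8]
#11 0x21→b8/s0 VC-HIT; vc=[20,24]
#12 0x42→b16/s0 MISS; vc=[20,24,8]
#13 0x20→b8/s0 VC-HIT; vc=[20,24,16]

OUTCOME = MISS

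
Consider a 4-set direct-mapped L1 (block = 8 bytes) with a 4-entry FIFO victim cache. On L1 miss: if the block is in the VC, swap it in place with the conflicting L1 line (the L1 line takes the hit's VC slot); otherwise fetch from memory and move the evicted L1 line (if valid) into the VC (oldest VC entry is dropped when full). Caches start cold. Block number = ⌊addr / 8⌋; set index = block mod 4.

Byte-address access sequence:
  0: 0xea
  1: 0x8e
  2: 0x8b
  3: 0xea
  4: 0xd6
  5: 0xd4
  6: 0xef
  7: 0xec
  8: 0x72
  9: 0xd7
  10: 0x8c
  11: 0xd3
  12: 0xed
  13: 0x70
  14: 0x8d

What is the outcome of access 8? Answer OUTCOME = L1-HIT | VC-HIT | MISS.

0: 0xea (blk 29, set 1) → MISS  vc=[]
1: 0x8e (blk 17, set 1) → MISS  vc=[29]
2: 0x8b (blk 17, set 1) → L1-HIT  vc=[29]
3: 0xea (blk 29, set 1) → VC-HIT  vc=[17]
4: 0xd6 (blk 26, set 2) → MISS  vc=[17]
5: 0xd4 (blk 26, set 2) → L1-HIT  vc=[17]
6: 0xef (blk 29, set 1) → L1-HIT  vc=[17]
7: 0xec (blk 29, set 1) → L1-HIT  vc=[17]
8: 0x72 (blk 14, set 2) → MISS  vc=[17, 26]
9: 0xd7 (blk 26, set 2) → VC-HIT  vc=[17, 14]
10: 0x8c (blk 17, set 1) → VC-HIT  vc=[29, 14]
11: 0xd3 (blk 26, set 2) → L1-HIT  vc=[29, 14]
12: 0xed (blk 29, set 1) → VC-HIT  vc=[17, 14]
13: 0x70 (blk 14, set 2) → VC-HIT  vc=[17, 26]
14: 0x8d (blk 17, set 1) → VC-HIT  vc=[29, 26]

OUTCOME = MISS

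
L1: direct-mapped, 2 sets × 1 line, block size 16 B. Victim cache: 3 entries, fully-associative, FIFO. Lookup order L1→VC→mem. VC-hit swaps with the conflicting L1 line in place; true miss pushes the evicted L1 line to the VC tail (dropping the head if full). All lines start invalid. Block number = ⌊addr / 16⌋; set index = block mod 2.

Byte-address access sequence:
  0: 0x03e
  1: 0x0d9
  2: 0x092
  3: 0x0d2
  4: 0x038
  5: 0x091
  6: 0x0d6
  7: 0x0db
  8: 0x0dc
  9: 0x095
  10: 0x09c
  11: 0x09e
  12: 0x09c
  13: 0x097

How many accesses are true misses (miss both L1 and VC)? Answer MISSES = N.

0: 0x3e (blk 3, set 1) → MISS  vc=[]
1: 0xd9 (blk 13, set 1) → MISS  vc=[3]
2: 0x92 (blk 9, set 1) → MISS  vc=[3, 13]
3: 0xd2 (blk 13, set 1) → VC-HIT  vc=[3, 9]
4: 0x38 (blk 3, set 1) → VC-HIT  vc=[13, 9]
5: 0x91 (blk 9, set 1) → VC-HIT  vc=[13, 3]
6: 0xd6 (blk 13, set 1) → VC-HIT  vc=[9, 3]
7: 0xdb (blk 13, set 1) → L1-HIT  vc=[9, 3]
8: 0xdc (blk 13, set 1) → L1-HIT  vc=[9, 3]
9: 0x95 (blk 9, set 1) → VC-HIT  vc=[13, 3]
10: 0x9c (blk 9, set 1) → L1-HIT  vc=[13, 3]
11: 0x9e (blk 9, set 1) → L1-HIT  vc=[13, 3]
12: 0x9c (blk 9, set 1) → L1-HIT  vc=[13, 3]
13: 0x97 (blk 9, set 1) → L1-HIT  vc=[13, 3]

MISSES = 3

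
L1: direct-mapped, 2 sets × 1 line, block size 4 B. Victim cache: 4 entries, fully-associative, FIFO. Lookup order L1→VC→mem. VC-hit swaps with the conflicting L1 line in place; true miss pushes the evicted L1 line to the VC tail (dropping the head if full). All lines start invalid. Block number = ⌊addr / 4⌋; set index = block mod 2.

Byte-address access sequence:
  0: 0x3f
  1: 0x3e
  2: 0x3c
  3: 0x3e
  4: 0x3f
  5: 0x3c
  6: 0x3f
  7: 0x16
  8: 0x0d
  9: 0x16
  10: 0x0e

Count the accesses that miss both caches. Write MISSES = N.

MISSES = 3

0: 0x3f (blk 15, set 1) → MISS  vc=[]
1: 0x3e (blk 15, set 1) → L1-HIT  vc=[]
2: 0x3c (blk 15, set 1) → L1-HIT  vc=[]
3: 0x3e (blk 15, set 1) → L1-HIT  vc=[]
4: 0x3f (blk 15, set 1) → L1-HIT  vc=[]
5: 0x3c (blk 15, set 1) → L1-HIT  vc=[]
6: 0x3f (blk 15, set 1) → L1-HIT  vc=[]
7: 0x16 (blk 5, set 1) → MISS  vc=[15]
8: 0xd (blk 3, set 1) → MISS  vc=[15, 5]
9: 0x16 (blk 5, set 1) → VC-HIT  vc=[15, 3]
10: 0xe (blk 3, set 1) → VC-HIT  vc=[15, 5]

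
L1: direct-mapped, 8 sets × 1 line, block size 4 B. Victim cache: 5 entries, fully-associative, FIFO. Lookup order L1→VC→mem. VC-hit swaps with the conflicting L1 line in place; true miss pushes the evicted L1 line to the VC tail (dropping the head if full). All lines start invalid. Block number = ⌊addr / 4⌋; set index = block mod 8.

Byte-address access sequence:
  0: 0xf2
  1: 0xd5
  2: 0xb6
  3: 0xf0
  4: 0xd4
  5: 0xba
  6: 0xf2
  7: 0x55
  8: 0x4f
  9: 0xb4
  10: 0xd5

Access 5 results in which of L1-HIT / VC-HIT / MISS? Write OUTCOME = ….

0: 0xf2 (blk 60, set 4) → MISS  vc=[]
1: 0xd5 (blk 53, set 5) → MISS  vc=[]
2: 0xb6 (blk 45, set 5) → MISS  vc=[53]
3: 0xf0 (blk 60, set 4) → L1-HIT  vc=[53]
4: 0xd4 (blk 53, set 5) → VC-HIT  vc=[45]
5: 0xba (blk 46, set 6) → MISS  vc=[45]
6: 0xf2 (blk 60, set 4) → L1-HIT  vc=[45]
7: 0x55 (blk 21, set 5) → MISS  vc=[45, 53]
8: 0x4f (blk 19, set 3) → MISS  vc=[45, 53]
9: 0xb4 (blk 45, set 5) → VC-HIT  vc=[21, 53]
10: 0xd5 (blk 53, set 5) → VC-HIT  vc=[21, 45]

OUTCOME = MISS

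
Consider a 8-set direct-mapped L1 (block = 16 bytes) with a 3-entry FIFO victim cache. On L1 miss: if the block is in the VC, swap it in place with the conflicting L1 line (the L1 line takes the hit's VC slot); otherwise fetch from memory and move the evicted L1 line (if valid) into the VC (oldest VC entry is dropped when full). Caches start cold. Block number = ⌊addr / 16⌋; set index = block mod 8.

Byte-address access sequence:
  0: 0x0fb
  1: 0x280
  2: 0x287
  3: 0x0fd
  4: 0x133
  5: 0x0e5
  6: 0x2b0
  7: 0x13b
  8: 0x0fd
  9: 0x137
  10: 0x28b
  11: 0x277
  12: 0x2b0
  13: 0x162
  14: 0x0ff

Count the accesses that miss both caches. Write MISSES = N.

0: 0xfb (blk 15, set 7) → MISS  vc=[]
1: 0x280 (blk 40, set 0) → MISS  vc=[]
2: 0x287 (blk 40, set 0) → L1-HIT  vc=[]
3: 0xfd (blk 15, set 7) → L1-HIT  vc=[]
4: 0x133 (blk 19, set 3) → MISS  vc=[]
5: 0xe5 (blk 14, set 6) → MISS  vc=[]
6: 0x2b0 (blk 43, set 3) → MISS  vc=[19]
7: 0x13b (blk 19, set 3) → VC-HIT  vc=[43]
8: 0xfd (blk 15, set 7) → L1-HIT  vc=[43]
9: 0x137 (blk 19, set 3) → L1-HIT  vc=[43]
10: 0x28b (blk 40, set 0) → L1-HIT  vc=[43]
11: 0x277 (blk 39, set 7) → MISS  vc=[43, 15]
12: 0x2b0 (blk 43, set 3) → VC-HIT  vc=[19, 15]
13: 0x162 (blk 22, set 6) → MISS  vc=[19, 15, 14]
14: 0xff (blk 15, set 7) → VC-HIT  vc=[19, 39, 14]

MISSES = 7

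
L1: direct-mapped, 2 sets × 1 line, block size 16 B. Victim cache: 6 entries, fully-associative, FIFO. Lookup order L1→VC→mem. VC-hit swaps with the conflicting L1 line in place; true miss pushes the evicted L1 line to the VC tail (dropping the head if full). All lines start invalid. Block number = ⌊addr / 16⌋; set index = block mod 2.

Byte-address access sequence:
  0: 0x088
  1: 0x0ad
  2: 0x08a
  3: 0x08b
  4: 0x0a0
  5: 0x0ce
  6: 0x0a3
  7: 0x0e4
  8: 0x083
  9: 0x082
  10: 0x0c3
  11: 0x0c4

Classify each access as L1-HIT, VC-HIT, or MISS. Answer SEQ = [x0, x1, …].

  [0] addr=0x88 blk=8 s=0: MISS | VC []
  [1] addr=0xad blk=10 s=0: MISS | VC [8]
  [2] addr=0x8a blk=8 s=0: VC-HIT | VC [10]
  [3] addr=0x8b blk=8 s=0: L1-HIT | VC [10]
  [4] addr=0xa0 blk=10 s=0: VC-HIT | VC [8]
  [5] addr=0xce blk=12 s=0: MISS | VC [8, 10]
  [6] addr=0xa3 blk=10 s=0: VC-HIT | VC [8, 12]
  [7] addr=0xe4 blk=14 s=0: MISS | VC [8, 12, 10]
  [8] addr=0x83 blk=8 s=0: VC-HIT | VC [14, 12, 10]
  [9] addr=0x82 blk=8 s=0: L1-HIT | VC [14, 12, 10]
  [10] addr=0xc3 blk=12 s=0: VC-HIT | VC [14, 8, 10]
  [11] addr=0xc4 blk=12 s=0: L1-HIT | VC [14, 8, 10]

SEQ = [MISS, MISS, VC-HIT, L1-HIT, VC-HIT, MISS, VC-HIT, MISS, VC-HIT, L1-HIT, VC-HIT, L1-HIT]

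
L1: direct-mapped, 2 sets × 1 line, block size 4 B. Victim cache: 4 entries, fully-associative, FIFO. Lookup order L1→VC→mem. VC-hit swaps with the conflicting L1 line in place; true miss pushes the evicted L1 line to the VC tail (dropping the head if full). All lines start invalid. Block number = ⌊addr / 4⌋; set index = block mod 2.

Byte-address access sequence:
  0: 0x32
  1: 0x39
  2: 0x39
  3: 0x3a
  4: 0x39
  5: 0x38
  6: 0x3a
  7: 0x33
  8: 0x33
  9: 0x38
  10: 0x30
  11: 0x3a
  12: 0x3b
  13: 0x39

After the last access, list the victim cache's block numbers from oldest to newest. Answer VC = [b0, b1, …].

VC = [12]

#0 0x32→b12/s0 MISS; vc=[]
#1 0x39→b14/s0 MISS; vc=[12]
#2 0x39→b14/s0 L1-HIT; vc=[12]
#3 0x3a→b14/s0 L1-HIT; vc=[12]
#4 0x39→b14/s0 L1-HIT; vc=[12]
#5 0x38→b14/s0 L1-HIT; vc=[12]
#6 0x3a→b14/s0 L1-HIT; vc=[12]
#7 0x33→b12/s0 VC-HIT; vc=[14]
#8 0x33→b12/s0 L1-HIT; vc=[14]
#9 0x38→b14/s0 VC-HIT; vc=[12]
#10 0x30→b12/s0 VC-HIT; vc=[14]
#11 0x3a→b14/s0 VC-HIT; vc=[12]
#12 0x3b→b14/s0 L1-HIT; vc=[12]
#13 0x39→b14/s0 L1-HIT; vc=[12]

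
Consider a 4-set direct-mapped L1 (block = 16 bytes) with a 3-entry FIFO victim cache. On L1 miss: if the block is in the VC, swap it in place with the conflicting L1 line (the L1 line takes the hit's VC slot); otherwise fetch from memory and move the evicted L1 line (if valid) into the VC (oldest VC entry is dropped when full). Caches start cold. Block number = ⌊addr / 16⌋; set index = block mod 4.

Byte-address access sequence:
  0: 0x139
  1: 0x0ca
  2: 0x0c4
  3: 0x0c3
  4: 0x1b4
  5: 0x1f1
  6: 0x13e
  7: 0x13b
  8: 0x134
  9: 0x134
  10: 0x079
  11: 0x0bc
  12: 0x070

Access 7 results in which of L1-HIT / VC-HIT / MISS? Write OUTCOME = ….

OUTCOME = L1-HIT

#0 0x139→b19/s3 MISS; vc=[]
#1 0xca→b12/s0 MISS; vc=[]
#2 0xc4→b12/s0 L1-HIT; vc=[]
#3 0xc3→b12/s0 L1-HIT; vc=[]
#4 0x1b4→b27/s3 MISS; vc=[19]
#5 0x1f1→b31/s3 MISS; vc=[19,27]
#6 0x13e→b19/s3 VC-HIT; vc=[31,27]
#7 0x13b→b19/s3 L1-HIT; vc=[31,27]
#8 0x134→b19/s3 L1-HIT; vc=[31,27]
#9 0x134→b19/s3 L1-HIT; vc=[31,27]
#10 0x79→b7/s3 MISS; vc=[31,27,19]
#11 0xbc→b11/s3 MISS; vc=[27,19,7]
#12 0x70→b7/s3 VC-HIT; vc=[27,19,11]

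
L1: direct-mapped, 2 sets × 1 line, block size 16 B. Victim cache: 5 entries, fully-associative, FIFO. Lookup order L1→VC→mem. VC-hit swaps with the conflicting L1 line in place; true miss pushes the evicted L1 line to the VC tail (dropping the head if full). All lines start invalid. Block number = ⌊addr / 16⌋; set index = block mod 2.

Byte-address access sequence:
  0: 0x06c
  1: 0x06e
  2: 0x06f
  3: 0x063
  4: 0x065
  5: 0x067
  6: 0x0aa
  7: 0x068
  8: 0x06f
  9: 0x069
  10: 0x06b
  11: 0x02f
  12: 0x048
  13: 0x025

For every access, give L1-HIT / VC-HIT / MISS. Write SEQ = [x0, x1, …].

0: 0x6c (blk 6, set 0) → MISS  vc=[]
1: 0x6e (blk 6, set 0) → L1-HIT  vc=[]
2: 0x6f (blk 6, set 0) → L1-HIT  vc=[]
3: 0x63 (blk 6, set 0) → L1-HIT  vc=[]
4: 0x65 (blk 6, set 0) → L1-HIT  vc=[]
5: 0x67 (blk 6, set 0) → L1-HIT  vc=[]
6: 0xaa (blk 10, set 0) → MISS  vc=[6]
7: 0x68 (blk 6, set 0) → VC-HIT  vc=[10]
8: 0x6f (blk 6, set 0) → L1-HIT  vc=[10]
9: 0x69 (blk 6, set 0) → L1-HIT  vc=[10]
10: 0x6b (blk 6, set 0) → L1-HIT  vc=[10]
11: 0x2f (blk 2, set 0) → MISS  vc=[10, 6]
12: 0x48 (blk 4, set 0) → MISS  vc=[10, 6, 2]
13: 0x25 (blk 2, set 0) → VC-HIT  vc=[10, 6, 4]

SEQ = [MISS, L1-HIT, L1-HIT, L1-HIT, L1-HIT, L1-HIT, MISS, VC-HIT, L1-HIT, L1-HIT, L1-HIT, MISS, MISS, VC-HIT]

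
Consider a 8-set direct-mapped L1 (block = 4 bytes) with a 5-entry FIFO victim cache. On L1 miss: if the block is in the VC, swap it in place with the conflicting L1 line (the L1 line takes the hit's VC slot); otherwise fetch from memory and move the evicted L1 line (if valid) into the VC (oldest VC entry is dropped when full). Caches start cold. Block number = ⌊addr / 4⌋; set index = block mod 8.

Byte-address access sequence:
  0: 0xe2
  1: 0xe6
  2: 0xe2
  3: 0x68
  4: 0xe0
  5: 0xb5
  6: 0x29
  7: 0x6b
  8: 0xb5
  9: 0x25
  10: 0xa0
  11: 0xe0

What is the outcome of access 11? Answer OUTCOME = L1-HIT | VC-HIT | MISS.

  [0] addr=0xe2 blk=56 s=0: MISS | VC []
  [1] addr=0xe6 blk=57 s=1: MISS | VC []
  [2] addr=0xe2 blk=56 s=0: L1-HIT | VC []
  [3] addr=0x68 blk=26 s=2: MISS | VC []
  [4] addr=0xe0 blk=56 s=0: L1-HIT | VC []
  [5] addr=0xb5 blk=45 s=5: MISS | VC []
  [6] addr=0x29 blk=10 s=2: MISS | VC [26]
  [7] addr=0x6b blk=26 s=2: VC-HIT | VC [10]
  [8] addr=0xb5 blk=45 s=5: L1-HIT | VC [10]
  [9] addr=0x25 blk=9 s=1: MISS | VC [10, 57]
  [10] addr=0xa0 blk=40 s=0: MISS | VC [10, 57, 56]
  [11] addr=0xe0 blk=56 s=0: VC-HIT | VC [10, 57, 40]

OUTCOME = VC-HIT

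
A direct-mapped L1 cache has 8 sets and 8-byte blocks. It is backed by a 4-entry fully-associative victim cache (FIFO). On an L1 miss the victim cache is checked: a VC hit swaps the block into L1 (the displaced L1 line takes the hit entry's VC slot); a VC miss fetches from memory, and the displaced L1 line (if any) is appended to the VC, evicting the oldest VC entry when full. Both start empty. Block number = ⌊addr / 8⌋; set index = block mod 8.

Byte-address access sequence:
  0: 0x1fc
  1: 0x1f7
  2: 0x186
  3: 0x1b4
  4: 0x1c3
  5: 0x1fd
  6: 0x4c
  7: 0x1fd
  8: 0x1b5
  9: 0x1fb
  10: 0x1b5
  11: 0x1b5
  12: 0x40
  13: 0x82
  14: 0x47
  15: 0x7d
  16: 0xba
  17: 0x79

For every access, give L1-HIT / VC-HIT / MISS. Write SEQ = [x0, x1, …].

SEQ = [MISS, MISS, MISS, MISS, MISS, L1-HIT, MISS, L1-HIT, L1-HIT, L1-HIT, L1-HIT, L1-HIT, MISS, MISS, VC-HIT, MISS, MISS, VC-HIT]

#0 0x1fc→b63/s7 MISS; vc=[]
#1 0x1f7→b62/s6 MISS; vc=[]
#2 0x186→b48/s0 MISS; vc=[]
#3 0x1b4→b54/s6 MISS; vc=[62]
#4 0x1c3→b56/s0 MISS; vc=[62,48]
#5 0x1fd→b63/s7 L1-HIT; vc=[62,48]
#6 0x4c→b9/s1 MISS; vc=[62,48]
#7 0x1fd→b63/s7 L1-HIT; vc=[62,48]
#8 0x1b5→b54/s6 L1-HIT; vc=[62,48]
#9 0x1fb→b63/s7 L1-HIT; vc=[62,48]
#10 0x1b5→b54/s6 L1-HIT; vc=[62,48]
#11 0x1b5→b54/s6 L1-HIT; vc=[62,48]
#12 0x40→b8/s0 MISS; vc=[62,48,56]
#13 0x82→b16/s0 MISS; vc=[62,48,56,8]
#14 0x47→b8/s0 VC-HIT; vc=[62,48,56,16]
#15 0x7d→b15/s7 MISS; vc=[48,56,16,63]
#16 0xba→b23/s7 MISS; vc=[56,16,63,15]
#17 0x79→b15/s7 VC-HIT; vc=[56,16,63,23]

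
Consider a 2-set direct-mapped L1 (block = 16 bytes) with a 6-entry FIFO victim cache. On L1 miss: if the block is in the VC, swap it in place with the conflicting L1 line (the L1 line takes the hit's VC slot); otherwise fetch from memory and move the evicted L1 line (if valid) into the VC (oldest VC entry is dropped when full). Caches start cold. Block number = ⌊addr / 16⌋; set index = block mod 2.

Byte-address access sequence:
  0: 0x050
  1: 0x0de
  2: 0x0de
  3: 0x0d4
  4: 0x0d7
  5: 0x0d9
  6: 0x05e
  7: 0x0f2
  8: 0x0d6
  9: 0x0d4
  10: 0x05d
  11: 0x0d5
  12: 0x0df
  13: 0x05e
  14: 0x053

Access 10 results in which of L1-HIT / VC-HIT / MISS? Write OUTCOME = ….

  [0] addr=0x50 blk=5 s=1: MISS | VC []
  [1] addr=0xde blk=13 s=1: MISS | VC [5]
  [2] addr=0xde blk=13 s=1: L1-HIT | VC [5]
  [3] addr=0xd4 blk=13 s=1: L1-HIT | VC [5]
  [4] addr=0xd7 blk=13 s=1: L1-HIT | VC [5]
  [5] addr=0xd9 blk=13 s=1: L1-HIT | VC [5]
  [6] addr=0x5e blk=5 s=1: VC-HIT | VC [13]
  [7] addr=0xf2 blk=15 s=1: MISS | VC [13, 5]
  [8] addr=0xd6 blk=13 s=1: VC-HIT | VC [15, 5]
  [9] addr=0xd4 blk=13 s=1: L1-HIT | VC [15, 5]
  [10] addr=0x5d blk=5 s=1: VC-HIT | VC [15, 13]
  [11] addr=0xd5 blk=13 s=1: VC-HIT | VC [15, 5]
  [12] addr=0xdf blk=13 s=1: L1-HIT | VC [15, 5]
  [13] addr=0x5e blk=5 s=1: VC-HIT | VC [15, 13]
  [14] addr=0x53 blk=5 s=1: L1-HIT | VC [15, 13]

OUTCOME = VC-HIT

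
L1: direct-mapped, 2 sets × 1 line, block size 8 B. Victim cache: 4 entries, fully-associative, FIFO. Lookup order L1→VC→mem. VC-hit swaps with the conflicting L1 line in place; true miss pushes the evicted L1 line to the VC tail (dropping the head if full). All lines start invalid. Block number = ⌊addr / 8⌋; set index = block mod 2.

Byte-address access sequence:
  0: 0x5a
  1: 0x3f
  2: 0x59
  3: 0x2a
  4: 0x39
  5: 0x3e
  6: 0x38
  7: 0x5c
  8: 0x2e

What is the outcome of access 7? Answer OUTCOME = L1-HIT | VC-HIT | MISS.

OUTCOME = VC-HIT

  [0] addr=0x5a blk=11 s=1: MISS | VC []
  [1] addr=0x3f blk=7 s=1: MISS | VC [11]
  [2] addr=0x59 blk=11 s=1: VC-HIT | VC [7]
  [3] addr=0x2a blk=5 s=1: MISS | VC [7, 11]
  [4] addr=0x39 blk=7 s=1: VC-HIT | VC [5, 11]
  [5] addr=0x3e blk=7 s=1: L1-HIT | VC [5, 11]
  [6] addr=0x38 blk=7 s=1: L1-HIT | VC [5, 11]
  [7] addr=0x5c blk=11 s=1: VC-HIT | VC [5, 7]
  [8] addr=0x2e blk=5 s=1: VC-HIT | VC [11, 7]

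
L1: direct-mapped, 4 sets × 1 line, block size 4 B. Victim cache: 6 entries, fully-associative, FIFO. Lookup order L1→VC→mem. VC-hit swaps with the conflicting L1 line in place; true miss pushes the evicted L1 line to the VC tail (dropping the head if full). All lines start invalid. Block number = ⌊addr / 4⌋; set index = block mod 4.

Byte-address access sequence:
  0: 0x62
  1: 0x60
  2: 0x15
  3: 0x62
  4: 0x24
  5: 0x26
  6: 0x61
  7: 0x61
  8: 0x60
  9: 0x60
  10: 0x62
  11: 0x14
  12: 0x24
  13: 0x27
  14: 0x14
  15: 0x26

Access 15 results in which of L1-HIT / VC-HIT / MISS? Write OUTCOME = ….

OUTCOME = VC-HIT

0: 0x62 (blk 24, set 0) → MISS  vc=[]
1: 0x60 (blk 24, set 0) → L1-HIT  vc=[]
2: 0x15 (blk 5, set 1) → MISS  vc=[]
3: 0x62 (blk 24, set 0) → L1-HIT  vc=[]
4: 0x24 (blk 9, set 1) → MISS  vc=[5]
5: 0x26 (blk 9, set 1) → L1-HIT  vc=[5]
6: 0x61 (blk 24, set 0) → L1-HIT  vc=[5]
7: 0x61 (blk 24, set 0) → L1-HIT  vc=[5]
8: 0x60 (blk 24, set 0) → L1-HIT  vc=[5]
9: 0x60 (blk 24, set 0) → L1-HIT  vc=[5]
10: 0x62 (blk 24, set 0) → L1-HIT  vc=[5]
11: 0x14 (blk 5, set 1) → VC-HIT  vc=[9]
12: 0x24 (blk 9, set 1) → VC-HIT  vc=[5]
13: 0x27 (blk 9, set 1) → L1-HIT  vc=[5]
14: 0x14 (blk 5, set 1) → VC-HIT  vc=[9]
15: 0x26 (blk 9, set 1) → VC-HIT  vc=[5]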